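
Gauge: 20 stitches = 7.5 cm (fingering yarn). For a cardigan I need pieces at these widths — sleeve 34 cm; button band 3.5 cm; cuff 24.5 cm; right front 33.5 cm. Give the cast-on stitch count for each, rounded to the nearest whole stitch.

sleeve 91; button band 9; cuff 65; right front 89.

Rate = 20/7.5 = 2.667 sts per cm.
sleeve: 34 × 2.667 = 90.67 → 91.
button band: 3.5 × 2.667 = 9.33 → 9.
cuff: 24.5 × 2.667 = 65.33 → 65.
right front: 33.5 × 2.667 = 89.33 → 89.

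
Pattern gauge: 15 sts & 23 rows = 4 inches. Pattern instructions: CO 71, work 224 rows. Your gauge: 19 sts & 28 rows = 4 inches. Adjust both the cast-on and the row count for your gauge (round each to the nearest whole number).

Cast on 90 stitches; work 273 rows.

Stitches: 71 × 19/15 = 89.93 → 90.
Rows: 224 × 28/23 = 272.70 → 273.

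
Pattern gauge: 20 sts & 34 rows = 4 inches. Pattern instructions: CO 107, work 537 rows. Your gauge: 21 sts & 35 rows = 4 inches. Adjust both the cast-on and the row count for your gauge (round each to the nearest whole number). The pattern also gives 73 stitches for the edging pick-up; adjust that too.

Cast on 112 stitches; work 553 rows; edging pick-up 77 stitches.

Stitches: 107 × 21/20 = 112.35 → 112.
Rows: 537 × 35/34 = 552.79 → 553.
edging pick-up: 73 × 21/20 = 76.65 → 77.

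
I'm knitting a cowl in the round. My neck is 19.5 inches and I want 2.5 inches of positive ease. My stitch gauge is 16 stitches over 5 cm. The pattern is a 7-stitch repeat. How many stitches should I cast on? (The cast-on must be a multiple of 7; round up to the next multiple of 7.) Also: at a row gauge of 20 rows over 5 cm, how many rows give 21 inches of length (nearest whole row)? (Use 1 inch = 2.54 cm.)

Finished = 19.5 + 2.5 = 22 inches.
22 inches × 2.54 = 55.88 cm.
16/5 = 3.2 sts per cm; 55.88 × 3.2 = 178.82 sts.
Next multiple of 7 → 182.
21 inches = 53.34 cm; × 4 = 213.36 → 213 rows.

Cast on 182 stitches; work 213 rows.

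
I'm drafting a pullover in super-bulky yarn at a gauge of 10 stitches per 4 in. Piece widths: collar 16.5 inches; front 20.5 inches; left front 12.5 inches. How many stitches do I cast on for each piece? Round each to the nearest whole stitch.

collar 41; front 51; left front 31.

Rate = 10/4 = 2.5 sts per in.
collar: 16.5 × 2.5 = 41.25 → 41.
front: 20.5 × 2.5 = 51.25 → 51.
left front: 12.5 × 2.5 = 31.25 → 31.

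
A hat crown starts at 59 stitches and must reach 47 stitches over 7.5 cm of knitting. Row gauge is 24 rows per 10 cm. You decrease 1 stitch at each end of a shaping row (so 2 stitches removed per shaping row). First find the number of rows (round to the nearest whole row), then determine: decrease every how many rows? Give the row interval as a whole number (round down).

Decrease every 3rd row.

Rows = 7.5 × 2.4 = 18.0 → 18 rows.
Stitches to remove: 12 → 6 shaping rows (at 2 st each).
18 / 6 = 3.00 → every 3 rows.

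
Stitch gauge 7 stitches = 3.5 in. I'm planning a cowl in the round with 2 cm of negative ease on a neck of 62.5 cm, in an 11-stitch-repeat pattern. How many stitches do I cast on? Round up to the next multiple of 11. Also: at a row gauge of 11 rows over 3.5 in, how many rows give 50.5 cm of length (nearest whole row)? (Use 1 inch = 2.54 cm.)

Finished = 62.5 − 2 = 60.5 cm.
60.5 cm × 1/2.54 = 23.82 inches.
7/3.5 = 2 sts per in; 23.82 × 2 = 47.64 sts.
Next multiple of 11 → 55.
50.5 cm = 19.88 inches; × 3.143 = 62.49 → 62 rows.

Cast on 55 stitches; work 62 rows.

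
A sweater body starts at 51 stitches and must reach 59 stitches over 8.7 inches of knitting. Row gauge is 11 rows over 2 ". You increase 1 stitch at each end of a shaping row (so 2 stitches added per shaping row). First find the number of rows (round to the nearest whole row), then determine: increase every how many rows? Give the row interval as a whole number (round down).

Rows = 8.7 × 5.5 = 47.8 → 48 rows.
Stitches to add: 8 → 4 shaping rows (at 2 st each).
48 / 4 = 12.00 → every 12 rows.

Increase every 12th row.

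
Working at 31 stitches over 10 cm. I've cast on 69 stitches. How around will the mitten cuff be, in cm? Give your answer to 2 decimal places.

22.26 cm.

31 stitches / 10 cm = 3.1 stitches per cm.
69 / 3.1 = 22.258 cm.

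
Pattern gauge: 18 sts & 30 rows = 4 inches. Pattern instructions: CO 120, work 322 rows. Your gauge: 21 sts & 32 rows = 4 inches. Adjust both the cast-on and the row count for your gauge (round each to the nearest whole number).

Stitches: 120 × 21/18 = 140.00 → 140.
Rows: 322 × 32/30 = 343.47 → 343.

Cast on 140 stitches; work 343 rows.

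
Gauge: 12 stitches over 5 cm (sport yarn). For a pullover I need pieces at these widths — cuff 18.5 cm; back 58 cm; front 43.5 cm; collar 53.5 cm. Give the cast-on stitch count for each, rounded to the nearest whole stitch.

cuff 44; back 139; front 104; collar 128.

Rate = 12/5 = 2.4 sts per cm.
cuff: 18.5 × 2.4 = 44.40 → 44.
back: 58 × 2.4 = 139.20 → 139.
front: 43.5 × 2.4 = 104.40 → 104.
collar: 53.5 × 2.4 = 128.40 → 128.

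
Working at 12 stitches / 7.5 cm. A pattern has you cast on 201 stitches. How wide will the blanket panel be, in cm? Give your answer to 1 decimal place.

12 stitches / 7.5 cm = 1.6 stitches per cm.
201 / 1.6 = 125.62 cm.

125.6 cm.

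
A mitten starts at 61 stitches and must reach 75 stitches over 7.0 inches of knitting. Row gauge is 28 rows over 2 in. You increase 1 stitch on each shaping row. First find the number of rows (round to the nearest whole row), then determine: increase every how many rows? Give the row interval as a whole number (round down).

Increase every 7th row.

Rows = 7.0 × 14 = 98.0 → 98 rows.
Stitches to add: 14 → 14 shaping rows (at 1 st each).
98 / 14 = 7.00 → every 7 rows.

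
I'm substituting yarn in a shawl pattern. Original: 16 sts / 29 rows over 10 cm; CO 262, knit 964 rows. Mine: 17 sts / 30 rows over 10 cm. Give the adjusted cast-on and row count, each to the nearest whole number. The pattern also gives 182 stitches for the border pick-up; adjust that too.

Stitches: 262 × 17/16 = 278.38 → 278.
Rows: 964 × 30/29 = 997.24 → 997.
border pick-up: 182 × 17/16 = 193.38 → 193.

Cast on 278 stitches; work 997 rows; border pick-up 193 stitches.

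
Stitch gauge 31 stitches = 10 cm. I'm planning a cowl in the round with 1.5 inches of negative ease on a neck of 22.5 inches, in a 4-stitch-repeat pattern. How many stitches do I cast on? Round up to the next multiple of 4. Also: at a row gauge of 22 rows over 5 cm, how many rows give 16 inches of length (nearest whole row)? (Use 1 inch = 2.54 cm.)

Finished = 22.5 − 1.5 = 21 inches.
21 inches × 2.54 = 53.34 cm.
31/10 = 3.1 sts per cm; 53.34 × 3.1 = 165.35 sts.
Next multiple of 4 → 168.
16 inches = 40.64 cm; × 4.4 = 178.82 → 179 rows.

Cast on 168 stitches; work 179 rows.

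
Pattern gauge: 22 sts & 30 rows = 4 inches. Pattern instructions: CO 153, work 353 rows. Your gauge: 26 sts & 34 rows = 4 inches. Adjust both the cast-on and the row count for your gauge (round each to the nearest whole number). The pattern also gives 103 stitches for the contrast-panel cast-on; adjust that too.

Stitches: 153 × 26/22 = 180.82 → 181.
Rows: 353 × 34/30 = 400.07 → 400.
contrast-panel cast-on: 103 × 26/22 = 121.73 → 122.

Cast on 181 stitches; work 400 rows; contrast-panel cast-on 122 stitches.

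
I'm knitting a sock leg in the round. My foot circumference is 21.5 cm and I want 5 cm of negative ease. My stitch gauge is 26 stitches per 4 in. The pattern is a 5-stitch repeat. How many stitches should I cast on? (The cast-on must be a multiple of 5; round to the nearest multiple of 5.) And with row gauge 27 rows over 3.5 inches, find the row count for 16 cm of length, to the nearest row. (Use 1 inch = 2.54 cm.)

Cast on 40 stitches; work 49 rows.

Finished = 21.5 − 5 = 16.5 cm.
16.5 cm × 1/2.54 = 6.50 inches.
26/4 = 6.5 sts per in; 6.50 × 6.5 = 42.22 sts.
Nearest multiple of 5 → 40.
16 cm = 6.30 inches; × 7.714 = 48.59 → 49 rows.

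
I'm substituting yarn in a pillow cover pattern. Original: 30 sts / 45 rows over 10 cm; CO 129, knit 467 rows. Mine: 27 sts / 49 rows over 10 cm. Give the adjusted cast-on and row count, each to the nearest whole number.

Stitches: 129 × 27/30 = 116.10 → 116.
Rows: 467 × 49/45 = 508.51 → 509.

Cast on 116 stitches; work 509 rows.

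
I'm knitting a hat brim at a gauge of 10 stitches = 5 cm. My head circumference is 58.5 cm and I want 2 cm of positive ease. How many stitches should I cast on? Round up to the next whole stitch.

Finished = 58.5 + 2 = 60.5 cm.
10 / 5 = 2 sts per cm.
60.50 × 2 = 121.00 sts.

121 stitches.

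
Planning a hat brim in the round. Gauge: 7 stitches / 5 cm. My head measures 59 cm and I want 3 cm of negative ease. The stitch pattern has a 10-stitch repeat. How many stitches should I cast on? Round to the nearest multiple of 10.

Finished = 59 − 3 = 56 cm.
7 / 5 = 1.4 sts/cm.
56 × 1.4 = 78.40 sts.
Nearest multiple of 10: 80.

Cast on 80 stitches.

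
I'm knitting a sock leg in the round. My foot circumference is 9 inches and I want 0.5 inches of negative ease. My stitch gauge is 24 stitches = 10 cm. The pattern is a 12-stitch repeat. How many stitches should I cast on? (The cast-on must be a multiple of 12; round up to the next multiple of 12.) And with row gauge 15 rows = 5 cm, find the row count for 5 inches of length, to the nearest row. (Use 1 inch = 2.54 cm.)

Finished = 9 − 0.5 = 8.5 inches.
8.5 inches × 2.54 = 21.59 cm.
24/10 = 2.4 sts per cm; 21.59 × 2.4 = 51.82 sts.
Next multiple of 12 → 60.
5 inches = 12.70 cm; × 3 = 38.10 → 38 rows.

Cast on 60 stitches; work 38 rows.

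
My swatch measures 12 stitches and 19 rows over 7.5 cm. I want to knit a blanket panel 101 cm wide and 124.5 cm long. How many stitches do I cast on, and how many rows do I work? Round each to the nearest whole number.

Cast on 162 stitches and work 315 rows.

Stitch gauge = 12/7.5 = 1.6 sts/cm; 101 × 1.6 = 161.60 → 162 sts.
Row gauge = 19/7.5 = 2.533 rows/cm; 124.5 × 2.533 = 315.40 → 315 rows.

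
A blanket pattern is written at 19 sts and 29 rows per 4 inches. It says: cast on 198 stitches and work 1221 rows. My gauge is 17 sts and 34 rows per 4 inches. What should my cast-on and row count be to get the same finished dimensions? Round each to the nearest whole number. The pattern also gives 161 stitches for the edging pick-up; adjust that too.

Cast on 177 stitches; work 1432 rows; edging pick-up 144 stitches.

Stitches: 198 × 17/19 = 177.16 → 177.
Rows: 1221 × 34/29 = 1431.52 → 1432.
edging pick-up: 161 × 17/19 = 144.05 → 144.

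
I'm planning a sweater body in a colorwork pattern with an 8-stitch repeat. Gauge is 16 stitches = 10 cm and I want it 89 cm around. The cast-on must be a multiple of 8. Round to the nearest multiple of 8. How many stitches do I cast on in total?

CO 144 sts.

16 / 10 = 1.6 sts per cm.
89 × 1.6 = 142.40 sts.
Nearest multiple of 8: 144.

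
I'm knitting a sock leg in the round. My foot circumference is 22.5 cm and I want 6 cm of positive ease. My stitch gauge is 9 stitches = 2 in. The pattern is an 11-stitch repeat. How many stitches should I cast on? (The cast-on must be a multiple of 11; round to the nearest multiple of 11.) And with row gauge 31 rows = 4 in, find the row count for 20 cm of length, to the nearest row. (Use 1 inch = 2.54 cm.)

Cast on 55 stitches; work 61 rows.

Finished = 22.5 + 6 = 28.5 cm.
28.5 cm × 1/2.54 = 11.22 inches.
9/2 = 4.5 sts per in; 11.22 × 4.5 = 50.49 sts.
Nearest multiple of 11 → 55.
20 cm = 7.87 inches; × 7.75 = 61.02 → 61 rows.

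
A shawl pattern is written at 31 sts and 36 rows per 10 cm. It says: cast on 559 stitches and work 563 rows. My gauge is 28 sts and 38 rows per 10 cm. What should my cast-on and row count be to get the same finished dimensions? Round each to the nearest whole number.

Stitches: 559 × 28/31 = 504.90 → 505.
Rows: 563 × 38/36 = 594.28 → 594.

Cast on 505 stitches; work 594 rows.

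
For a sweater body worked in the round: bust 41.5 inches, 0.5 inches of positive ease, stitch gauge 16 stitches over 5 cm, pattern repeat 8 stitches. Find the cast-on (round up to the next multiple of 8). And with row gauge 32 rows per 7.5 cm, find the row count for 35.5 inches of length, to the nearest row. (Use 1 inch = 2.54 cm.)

Cast on 344 stitches; work 385 rows.

Finished = 41.5 + 0.5 = 42 inches.
42 inches × 2.54 = 106.68 cm.
16/5 = 3.2 sts per cm; 106.68 × 3.2 = 341.38 sts.
Next multiple of 8 → 344.
35.5 inches = 90.17 cm; × 4.267 = 384.73 → 385 rows.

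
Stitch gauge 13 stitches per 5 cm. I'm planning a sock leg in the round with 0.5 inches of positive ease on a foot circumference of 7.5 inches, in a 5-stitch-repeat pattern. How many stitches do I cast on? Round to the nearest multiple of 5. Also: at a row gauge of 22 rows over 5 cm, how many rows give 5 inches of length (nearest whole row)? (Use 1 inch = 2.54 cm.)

Cast on 55 stitches; work 56 rows.

Finished = 7.5 + 0.5 = 8 inches.
8 inches × 2.54 = 20.32 cm.
13/5 = 2.6 sts per cm; 20.32 × 2.6 = 52.83 sts.
Nearest multiple of 5 → 55.
5 inches = 12.70 cm; × 4.4 = 55.88 → 56 rows.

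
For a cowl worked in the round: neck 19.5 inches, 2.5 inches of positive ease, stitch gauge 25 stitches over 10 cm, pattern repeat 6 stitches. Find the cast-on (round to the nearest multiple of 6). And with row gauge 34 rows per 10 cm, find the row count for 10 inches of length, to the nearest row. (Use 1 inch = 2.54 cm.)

Cast on 138 stitches; work 86 rows.

Finished = 19.5 + 2.5 = 22 inches.
22 inches × 2.54 = 55.88 cm.
25/10 = 2.5 sts per cm; 55.88 × 2.5 = 139.70 sts.
Nearest multiple of 6 → 138.
10 inches = 25.40 cm; × 3.4 = 86.36 → 86 rows.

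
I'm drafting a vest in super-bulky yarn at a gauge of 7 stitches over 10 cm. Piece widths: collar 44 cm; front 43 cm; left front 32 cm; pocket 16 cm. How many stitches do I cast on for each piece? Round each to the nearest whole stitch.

collar 31; front 30; left front 22; pocket 11.

Rate = 7/10 = 0.7 sts per cm.
collar: 44 × 0.7 = 30.80 → 31.
front: 43 × 0.7 = 30.10 → 30.
left front: 32 × 0.7 = 22.40 → 22.
pocket: 16 × 0.7 = 11.20 → 11.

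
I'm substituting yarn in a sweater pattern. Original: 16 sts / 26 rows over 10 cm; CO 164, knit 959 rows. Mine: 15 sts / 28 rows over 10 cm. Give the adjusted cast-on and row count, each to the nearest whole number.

Cast on 154 stitches; work 1033 rows.

Stitches: 164 × 15/16 = 153.75 → 154.
Rows: 959 × 28/26 = 1032.77 → 1033.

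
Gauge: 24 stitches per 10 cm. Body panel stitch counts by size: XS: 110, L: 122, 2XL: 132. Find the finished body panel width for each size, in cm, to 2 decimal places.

XS 45.83 cm; L 50.83 cm; 2XL 55.00 cm.

24/10 = 2.4 sts per cm.
XS: 110 / 2.4 = 45.833 → 45.83 cm.
L: 122 / 2.4 = 50.833 → 50.83 cm.
2XL: 132 / 2.4 = 55.000 → 55.00 cm.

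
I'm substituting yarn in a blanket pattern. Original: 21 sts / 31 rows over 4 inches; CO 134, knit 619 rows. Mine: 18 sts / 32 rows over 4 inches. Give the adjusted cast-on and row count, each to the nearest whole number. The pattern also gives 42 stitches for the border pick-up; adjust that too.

Stitches: 134 × 18/21 = 114.86 → 115.
Rows: 619 × 32/31 = 638.97 → 639.
border pick-up: 42 × 18/21 = 36.00 → 36.

Cast on 115 stitches; work 639 rows; border pick-up 36 stitches.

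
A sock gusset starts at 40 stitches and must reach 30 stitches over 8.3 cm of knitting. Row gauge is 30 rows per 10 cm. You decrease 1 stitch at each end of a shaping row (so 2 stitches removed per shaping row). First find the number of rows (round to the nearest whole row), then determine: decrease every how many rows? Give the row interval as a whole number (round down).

Rows = 8.3 × 3 = 24.9 → 25 rows.
Stitches to remove: 10 → 5 shaping rows (at 2 st each).
25 / 5 = 5.00 → every 5 rows.

Decrease every 5th row.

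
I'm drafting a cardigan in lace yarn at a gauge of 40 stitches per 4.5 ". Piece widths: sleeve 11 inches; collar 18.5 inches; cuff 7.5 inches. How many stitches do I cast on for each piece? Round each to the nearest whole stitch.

sleeve 98; collar 164; cuff 67.

Rate = 40/4.5 = 8.889 sts per in.
sleeve: 11 × 8.889 = 97.78 → 98.
collar: 18.5 × 8.889 = 164.44 → 164.
cuff: 7.5 × 8.889 = 66.67 → 67.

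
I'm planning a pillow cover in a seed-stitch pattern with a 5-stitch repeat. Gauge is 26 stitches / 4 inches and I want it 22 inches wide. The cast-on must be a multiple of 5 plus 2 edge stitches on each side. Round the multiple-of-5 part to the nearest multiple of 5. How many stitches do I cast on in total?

144 stitches.

26 / 4 = 6.5 sts per inch.
22 × 6.5 = 143.00 sts.
Less 4 edge sts → 139.00 for the repeat.
Nearest multiple of 5: 140.
Add back 4 edge sts → 144.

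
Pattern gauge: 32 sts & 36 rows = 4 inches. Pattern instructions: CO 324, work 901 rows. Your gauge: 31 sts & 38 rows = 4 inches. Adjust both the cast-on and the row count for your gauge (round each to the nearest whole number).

Stitches: 324 × 31/32 = 313.88 → 314.
Rows: 901 × 38/36 = 951.06 → 951.

Cast on 314 stitches; work 951 rows.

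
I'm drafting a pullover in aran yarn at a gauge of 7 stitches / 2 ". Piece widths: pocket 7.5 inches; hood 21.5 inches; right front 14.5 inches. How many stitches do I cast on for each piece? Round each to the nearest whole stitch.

Rate = 7/2 = 3.5 sts per in.
pocket: 7.5 × 3.5 = 26.25 → 26.
hood: 21.5 × 3.5 = 75.25 → 75.
right front: 14.5 × 3.5 = 50.75 → 51.

pocket 26; hood 75; right front 51.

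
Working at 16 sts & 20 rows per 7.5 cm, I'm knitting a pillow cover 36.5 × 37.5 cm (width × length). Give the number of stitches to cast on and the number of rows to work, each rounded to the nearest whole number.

Cast on 78 stitches and work 100 rows.

Stitch gauge = 16/7.5 = 2.133 sts/cm; 36.5 × 2.133 = 77.87 → 78 sts.
Row gauge = 20/7.5 = 2.667 rows/cm; 37.5 × 2.667 = 100.00 → 100 rows.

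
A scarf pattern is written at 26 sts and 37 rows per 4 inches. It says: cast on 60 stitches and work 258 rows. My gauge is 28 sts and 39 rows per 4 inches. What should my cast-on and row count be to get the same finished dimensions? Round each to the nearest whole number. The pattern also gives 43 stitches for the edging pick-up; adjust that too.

Cast on 65 stitches; work 272 rows; edging pick-up 46 stitches.

Stitches: 60 × 28/26 = 64.62 → 65.
Rows: 258 × 39/37 = 271.95 → 272.
edging pick-up: 43 × 28/26 = 46.31 → 46.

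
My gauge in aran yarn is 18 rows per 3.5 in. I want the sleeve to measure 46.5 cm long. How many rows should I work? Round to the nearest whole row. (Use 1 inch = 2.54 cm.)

46.5 cm = 18.31 in.
18 rows / 3.5 in = 5.143 rows per inch.
18.31 × 5.143 = 94.15 rows.
Round to nearest → 94.

Work 94 rows.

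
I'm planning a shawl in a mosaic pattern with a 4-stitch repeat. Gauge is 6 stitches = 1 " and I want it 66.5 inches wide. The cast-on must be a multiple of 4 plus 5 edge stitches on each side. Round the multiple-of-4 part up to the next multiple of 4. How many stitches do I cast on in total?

6 / 1 = 6 sts per inch.
66.5 × 6 = 399.00 sts.
Less 10 edge sts → 389.00 for the repeat.
Next multiple of 4: 392.
Add back 10 edge sts → 402.

Cast on 402 stitches.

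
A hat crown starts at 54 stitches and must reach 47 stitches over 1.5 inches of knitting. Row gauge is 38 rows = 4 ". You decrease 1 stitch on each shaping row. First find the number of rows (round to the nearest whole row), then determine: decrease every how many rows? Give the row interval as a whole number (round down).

Decrease every 2nd row.

Rows = 1.5 × 9.5 = 14.2 → 14 rows.
Stitches to remove: 7 → 7 shaping rows (at 1 st each).
14 / 7 = 2.00 → every 2 rows.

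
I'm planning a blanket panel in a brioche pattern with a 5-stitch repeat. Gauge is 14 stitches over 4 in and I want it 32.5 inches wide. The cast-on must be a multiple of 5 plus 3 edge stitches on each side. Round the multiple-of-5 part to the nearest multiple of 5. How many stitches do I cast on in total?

CO 116 sts.

14 / 4 = 3.5 sts per inch.
32.5 × 3.5 = 113.75 sts.
Less 6 edge sts → 107.75 for the repeat.
Nearest multiple of 5: 110.
Add back 6 edge sts → 116.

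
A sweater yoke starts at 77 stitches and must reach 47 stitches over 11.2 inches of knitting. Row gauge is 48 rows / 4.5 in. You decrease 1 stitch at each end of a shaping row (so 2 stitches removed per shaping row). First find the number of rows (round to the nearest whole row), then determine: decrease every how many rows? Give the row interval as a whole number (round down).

Rows = 11.2 × 10.667 = 119.5 → 119 rows.
Stitches to remove: 30 → 15 shaping rows (at 2 st each).
119 / 15 = 7.93 → every 7 rows.

Decrease every 7th row.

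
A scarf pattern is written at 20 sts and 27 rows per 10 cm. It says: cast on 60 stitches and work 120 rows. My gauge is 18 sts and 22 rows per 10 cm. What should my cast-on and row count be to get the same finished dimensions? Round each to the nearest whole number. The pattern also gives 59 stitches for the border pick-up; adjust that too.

Cast on 54 stitches; work 98 rows; border pick-up 53 stitches.

Stitches: 60 × 18/20 = 54.00 → 54.
Rows: 120 × 22/27 = 97.78 → 98.
border pick-up: 59 × 18/20 = 53.10 → 53.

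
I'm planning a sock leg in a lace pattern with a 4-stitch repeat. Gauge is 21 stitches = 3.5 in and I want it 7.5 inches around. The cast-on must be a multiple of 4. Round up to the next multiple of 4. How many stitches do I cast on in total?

48 stitches.

21 / 3.5 = 6 sts per inch.
7.5 × 6 = 45.00 sts.
Next multiple of 4: 48.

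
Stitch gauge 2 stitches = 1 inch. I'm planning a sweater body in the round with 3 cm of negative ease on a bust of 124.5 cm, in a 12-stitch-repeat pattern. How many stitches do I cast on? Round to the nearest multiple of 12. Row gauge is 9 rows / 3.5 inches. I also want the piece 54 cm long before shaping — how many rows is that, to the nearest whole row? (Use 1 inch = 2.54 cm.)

Finished = 124.5 − 3 = 121.5 cm.
121.5 cm × 1/2.54 = 47.83 inches.
2/1 = 2 sts per in; 47.83 × 2 = 95.67 sts.
Nearest multiple of 12 → 96.
54 cm = 21.26 inches; × 2.571 = 54.67 → 55 rows.

Cast on 96 stitches; work 55 rows.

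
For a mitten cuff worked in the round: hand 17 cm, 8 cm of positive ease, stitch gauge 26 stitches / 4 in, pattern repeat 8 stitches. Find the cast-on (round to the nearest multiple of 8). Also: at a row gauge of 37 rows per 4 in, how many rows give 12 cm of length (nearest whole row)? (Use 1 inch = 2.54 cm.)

Finished = 17 + 8 = 25 cm.
25 cm × 1/2.54 = 9.84 inches.
26/4 = 6.5 sts per in; 9.84 × 6.5 = 63.98 sts.
Nearest multiple of 8 → 64.
12 cm = 4.72 inches; × 9.25 = 43.70 → 44 rows.

Cast on 64 stitches; work 44 rows.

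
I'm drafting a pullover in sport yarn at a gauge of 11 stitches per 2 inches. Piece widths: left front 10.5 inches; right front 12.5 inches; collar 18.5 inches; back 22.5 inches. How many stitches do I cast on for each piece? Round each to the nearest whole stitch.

Rate = 11/2 = 5.5 sts per in.
left front: 10.5 × 5.5 = 57.75 → 58.
right front: 12.5 × 5.5 = 68.75 → 69.
collar: 18.5 × 5.5 = 101.75 → 102.
back: 22.5 × 5.5 = 123.75 → 124.

left front 58; right front 69; collar 102; back 124.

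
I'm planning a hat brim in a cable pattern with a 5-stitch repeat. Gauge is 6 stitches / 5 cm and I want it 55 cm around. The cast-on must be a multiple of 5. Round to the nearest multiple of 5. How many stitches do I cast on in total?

CO 65 sts.

6 / 5 = 1.2 sts per cm.
55 × 1.2 = 66.00 sts.
Nearest multiple of 5: 65.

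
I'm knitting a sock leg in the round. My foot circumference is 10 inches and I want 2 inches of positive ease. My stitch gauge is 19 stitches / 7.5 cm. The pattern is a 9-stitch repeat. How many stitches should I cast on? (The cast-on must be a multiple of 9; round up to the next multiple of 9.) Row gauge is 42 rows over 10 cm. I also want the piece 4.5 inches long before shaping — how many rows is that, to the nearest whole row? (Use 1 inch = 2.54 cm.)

Finished = 10 + 2 = 12 inches.
12 inches × 2.54 = 30.48 cm.
19/7.5 = 2.533 sts per cm; 30.48 × 2.533 = 77.22 sts.
Next multiple of 9 → 81.
4.5 inches = 11.43 cm; × 4.2 = 48.01 → 48 rows.

Cast on 81 stitches; work 48 rows.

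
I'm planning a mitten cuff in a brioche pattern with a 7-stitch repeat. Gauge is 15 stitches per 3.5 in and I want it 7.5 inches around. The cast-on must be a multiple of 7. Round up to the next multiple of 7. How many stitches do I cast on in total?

15 / 3.5 = 4.286 sts per inch.
7.5 × 4.286 = 32.14 sts.
Next multiple of 7: 35.

Cast on 35 stitches.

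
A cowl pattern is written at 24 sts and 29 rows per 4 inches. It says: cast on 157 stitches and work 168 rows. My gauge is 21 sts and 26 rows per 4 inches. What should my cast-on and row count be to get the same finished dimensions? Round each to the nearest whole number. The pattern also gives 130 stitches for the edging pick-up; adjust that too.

Cast on 137 stitches; work 151 rows; edging pick-up 114 stitches.

Stitches: 157 × 21/24 = 137.38 → 137.
Rows: 168 × 26/29 = 150.62 → 151.
edging pick-up: 130 × 21/24 = 113.75 → 114.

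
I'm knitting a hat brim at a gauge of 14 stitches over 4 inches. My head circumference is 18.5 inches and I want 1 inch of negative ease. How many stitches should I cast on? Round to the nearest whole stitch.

Finished = 18.5 − 1 = 17.5 in.
14 / 4 = 3.5 sts per inch.
17.50 × 3.5 = 61.25 sts.
→ 61 sts.

Cast on 61 stitches.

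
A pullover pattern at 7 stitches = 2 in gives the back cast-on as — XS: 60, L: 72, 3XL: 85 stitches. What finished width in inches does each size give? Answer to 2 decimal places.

7/2 = 3.5 sts per in.
XS: 60 / 3.5 = 17.143 → 17.14 in.
L: 72 / 3.5 = 20.571 → 20.57 in.
3XL: 85 / 3.5 = 24.286 → 24.29 in.

XS 17.14 inches; L 20.57 inches; 3XL 24.29 inches.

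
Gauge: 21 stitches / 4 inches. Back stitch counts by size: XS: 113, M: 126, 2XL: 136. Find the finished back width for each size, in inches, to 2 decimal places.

XS 21.52 inches; M 24.00 inches; 2XL 25.90 inches.

21/4 = 5.25 sts per in.
XS: 113 / 5.25 = 21.524 → 21.52 in.
M: 126 / 5.25 = 24.000 → 24.00 in.
2XL: 136 / 5.25 = 25.905 → 25.90 in.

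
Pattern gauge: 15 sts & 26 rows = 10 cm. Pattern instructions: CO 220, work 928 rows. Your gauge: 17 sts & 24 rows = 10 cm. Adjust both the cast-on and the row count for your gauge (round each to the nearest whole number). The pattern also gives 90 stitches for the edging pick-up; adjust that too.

Stitches: 220 × 17/15 = 249.33 → 249.
Rows: 928 × 24/26 = 856.62 → 857.
edging pick-up: 90 × 17/15 = 102.00 → 102.

Cast on 249 stitches; work 857 rows; edging pick-up 102 stitches.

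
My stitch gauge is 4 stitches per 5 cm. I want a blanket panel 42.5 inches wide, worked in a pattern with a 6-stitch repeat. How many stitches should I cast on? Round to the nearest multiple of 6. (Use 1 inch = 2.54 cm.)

42.5 in = 42.5 × 2.54 = 107.95 cm.
4 / 5 = 0.8 sts/cm.
107.95 × 0.8 = 86.36 sts.
→ 84.

84 stitches.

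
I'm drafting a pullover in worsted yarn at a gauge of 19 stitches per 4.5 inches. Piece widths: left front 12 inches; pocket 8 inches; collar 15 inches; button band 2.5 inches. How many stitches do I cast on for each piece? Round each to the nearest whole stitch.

Rate = 19/4.5 = 4.222 sts per in.
left front: 12 × 4.222 = 50.67 → 51.
pocket: 8 × 4.222 = 33.78 → 34.
collar: 15 × 4.222 = 63.33 → 63.
button band: 2.5 × 4.222 = 10.56 → 11.

left front 51; pocket 34; collar 63; button band 11.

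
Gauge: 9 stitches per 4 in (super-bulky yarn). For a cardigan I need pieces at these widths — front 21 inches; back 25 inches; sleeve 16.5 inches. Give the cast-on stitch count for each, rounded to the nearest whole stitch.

Rate = 9/4 = 2.25 sts per in.
front: 21 × 2.25 = 47.25 → 47.
back: 25 × 2.25 = 56.25 → 56.
sleeve: 16.5 × 2.25 = 37.12 → 37.

front 47; back 56; sleeve 37.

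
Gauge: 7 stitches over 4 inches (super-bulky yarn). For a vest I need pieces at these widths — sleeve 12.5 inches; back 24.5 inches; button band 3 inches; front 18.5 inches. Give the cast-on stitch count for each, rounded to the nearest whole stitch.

sleeve 22; back 43; button band 5; front 32.

Rate = 7/4 = 1.75 sts per in.
sleeve: 12.5 × 1.75 = 21.88 → 22.
back: 24.5 × 1.75 = 42.88 → 43.
button band: 3 × 1.75 = 5.25 → 5.
front: 18.5 × 1.75 = 32.38 → 32.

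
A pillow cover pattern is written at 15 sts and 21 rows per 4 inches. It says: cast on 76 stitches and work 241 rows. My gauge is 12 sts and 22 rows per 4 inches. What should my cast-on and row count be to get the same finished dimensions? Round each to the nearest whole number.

Stitches: 76 × 12/15 = 60.80 → 61.
Rows: 241 × 22/21 = 252.48 → 252.

Cast on 61 stitches; work 252 rows.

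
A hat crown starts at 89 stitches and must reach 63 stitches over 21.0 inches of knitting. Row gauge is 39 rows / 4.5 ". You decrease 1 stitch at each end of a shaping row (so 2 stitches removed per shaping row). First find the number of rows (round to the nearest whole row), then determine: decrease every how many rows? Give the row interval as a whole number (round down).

Decrease every 14th row.

Rows = 21.0 × 8.667 = 182.0 → 182 rows.
Stitches to remove: 26 → 13 shaping rows (at 2 st each).
182 / 13 = 14.00 → every 14 rows.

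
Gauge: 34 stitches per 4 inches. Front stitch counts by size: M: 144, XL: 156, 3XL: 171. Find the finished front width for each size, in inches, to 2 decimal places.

34/4 = 8.5 sts per in.
M: 144 / 8.5 = 16.941 → 16.94 in.
XL: 156 / 8.5 = 18.353 → 18.35 in.
3XL: 171 / 8.5 = 20.118 → 20.12 in.

M 16.94 inches; XL 18.35 inches; 3XL 20.12 inches.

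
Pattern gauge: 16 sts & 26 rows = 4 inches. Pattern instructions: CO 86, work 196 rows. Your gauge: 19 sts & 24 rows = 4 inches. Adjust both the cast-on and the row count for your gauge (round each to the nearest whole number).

Stitches: 86 × 19/16 = 102.12 → 102.
Rows: 196 × 24/26 = 180.92 → 181.

Cast on 102 stitches; work 181 rows.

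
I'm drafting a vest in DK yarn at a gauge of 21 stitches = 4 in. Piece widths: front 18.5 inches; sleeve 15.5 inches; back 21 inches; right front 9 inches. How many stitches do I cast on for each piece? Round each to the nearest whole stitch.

Rate = 21/4 = 5.25 sts per in.
front: 18.5 × 5.25 = 97.12 → 97.
sleeve: 15.5 × 5.25 = 81.38 → 81.
back: 21 × 5.25 = 110.25 → 110.
right front: 9 × 5.25 = 47.25 → 47.

front 97; sleeve 81; back 110; right front 47.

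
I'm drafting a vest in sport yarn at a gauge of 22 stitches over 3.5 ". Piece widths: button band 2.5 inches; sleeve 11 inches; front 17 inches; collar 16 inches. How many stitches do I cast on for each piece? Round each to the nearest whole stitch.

Rate = 22/3.5 = 6.286 sts per in.
button band: 2.5 × 6.286 = 15.71 → 16.
sleeve: 11 × 6.286 = 69.14 → 69.
front: 17 × 6.286 = 106.86 → 107.
collar: 16 × 6.286 = 100.57 → 101.

button band 16; sleeve 69; front 107; collar 101.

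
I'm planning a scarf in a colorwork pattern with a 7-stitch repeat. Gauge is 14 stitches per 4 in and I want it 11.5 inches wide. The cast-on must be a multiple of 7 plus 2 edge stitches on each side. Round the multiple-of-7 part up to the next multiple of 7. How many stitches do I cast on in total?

14 / 4 = 3.5 sts per inch.
11.5 × 3.5 = 40.25 sts.
Less 4 edge sts → 36.25 for the repeat.
Next multiple of 7: 42.
Add back 4 edge sts → 46.

CO 46 sts.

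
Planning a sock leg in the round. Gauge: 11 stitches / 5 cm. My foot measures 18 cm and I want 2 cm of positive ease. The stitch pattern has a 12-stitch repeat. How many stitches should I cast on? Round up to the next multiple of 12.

Finished = 18 + 2 = 20 cm.
11 / 5 = 2.2 sts/cm.
20 × 2.2 = 44.00 sts.
Next multiple of 12: 48.

CO 48 sts.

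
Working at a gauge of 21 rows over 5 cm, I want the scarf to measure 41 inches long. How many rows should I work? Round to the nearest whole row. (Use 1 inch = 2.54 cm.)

Knit 437 rows.

41 in = 104.14 cm.
21 rows / 5 cm = 4.2 rows per cm.
104.14 × 4.2 = 437.39 rows.
Round to nearest → 437.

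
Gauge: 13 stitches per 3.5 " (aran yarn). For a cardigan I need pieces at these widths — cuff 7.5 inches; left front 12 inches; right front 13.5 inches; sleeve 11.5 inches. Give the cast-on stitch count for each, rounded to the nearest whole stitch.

Rate = 13/3.5 = 3.714 sts per in.
cuff: 7.5 × 3.714 = 27.86 → 28.
left front: 12 × 3.714 = 44.57 → 45.
right front: 13.5 × 3.714 = 50.14 → 50.
sleeve: 11.5 × 3.714 = 42.71 → 43.

cuff 28; left front 45; right front 50; sleeve 43.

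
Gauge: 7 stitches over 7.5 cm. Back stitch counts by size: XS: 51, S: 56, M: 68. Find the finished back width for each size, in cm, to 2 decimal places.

7/7.5 = 0.933 sts per cm.
XS: 51 / 0.933 = 54.643 → 54.64 cm.
S: 56 / 0.933 = 60.000 → 60.00 cm.
M: 68 / 0.933 = 72.857 → 72.86 cm.

XS 54.64 cm; S 60.00 cm; M 72.86 cm.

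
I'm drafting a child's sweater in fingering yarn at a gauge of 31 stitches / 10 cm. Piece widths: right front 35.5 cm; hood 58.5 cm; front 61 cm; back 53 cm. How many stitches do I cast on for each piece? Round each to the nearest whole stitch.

Rate = 31/10 = 3.1 sts per cm.
right front: 35.5 × 3.1 = 110.05 → 110.
hood: 58.5 × 3.1 = 181.35 → 181.
front: 61 × 3.1 = 189.10 → 189.
back: 53 × 3.1 = 164.30 → 164.

right front 110; hood 181; front 189; back 164.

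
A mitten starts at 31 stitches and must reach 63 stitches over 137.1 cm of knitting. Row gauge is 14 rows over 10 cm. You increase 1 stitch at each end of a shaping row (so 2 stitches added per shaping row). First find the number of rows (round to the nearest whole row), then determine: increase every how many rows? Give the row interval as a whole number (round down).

Rows = 137.1 × 1.4 = 191.9 → 192 rows.
Stitches to add: 32 → 16 shaping rows (at 2 st each).
192 / 16 = 12.00 → every 12 rows.

Increase every 12th row.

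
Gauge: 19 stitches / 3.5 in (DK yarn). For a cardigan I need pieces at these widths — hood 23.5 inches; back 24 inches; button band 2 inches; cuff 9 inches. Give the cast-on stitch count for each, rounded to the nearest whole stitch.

hood 128; back 130; button band 11; cuff 49.

Rate = 19/3.5 = 5.429 sts per in.
hood: 23.5 × 5.429 = 127.57 → 128.
back: 24 × 5.429 = 130.29 → 130.
button band: 2 × 5.429 = 10.86 → 11.
cuff: 9 × 5.429 = 48.86 → 49.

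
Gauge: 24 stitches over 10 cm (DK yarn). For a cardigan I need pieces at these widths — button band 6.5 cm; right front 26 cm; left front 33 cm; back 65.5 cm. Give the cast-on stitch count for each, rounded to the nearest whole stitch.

button band 16; right front 62; left front 79; back 157.

Rate = 24/10 = 2.4 sts per cm.
button band: 6.5 × 2.4 = 15.60 → 16.
right front: 26 × 2.4 = 62.40 → 62.
left front: 33 × 2.4 = 79.20 → 79.
back: 65.5 × 2.4 = 157.20 → 157.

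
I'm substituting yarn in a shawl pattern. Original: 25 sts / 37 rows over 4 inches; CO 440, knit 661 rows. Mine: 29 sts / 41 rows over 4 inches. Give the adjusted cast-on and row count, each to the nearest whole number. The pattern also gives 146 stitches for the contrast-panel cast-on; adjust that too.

Cast on 510 stitches; work 732 rows; contrast-panel cast-on 169 stitches.

Stitches: 440 × 29/25 = 510.40 → 510.
Rows: 661 × 41/37 = 732.46 → 732.
contrast-panel cast-on: 146 × 29/25 = 169.36 → 169.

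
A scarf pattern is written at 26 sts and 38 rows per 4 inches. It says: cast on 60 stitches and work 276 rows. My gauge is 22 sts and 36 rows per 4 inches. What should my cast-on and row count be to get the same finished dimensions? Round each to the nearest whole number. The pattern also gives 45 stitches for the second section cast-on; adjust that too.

Cast on 51 stitches; work 261 rows; second section cast-on 38 stitches.

Stitches: 60 × 22/26 = 50.77 → 51.
Rows: 276 × 36/38 = 261.47 → 261.
second section cast-on: 45 × 22/26 = 38.08 → 38.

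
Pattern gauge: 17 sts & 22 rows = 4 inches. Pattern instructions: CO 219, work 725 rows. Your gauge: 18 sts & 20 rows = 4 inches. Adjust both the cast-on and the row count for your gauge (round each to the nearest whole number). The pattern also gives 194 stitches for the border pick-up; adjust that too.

Stitches: 219 × 18/17 = 231.88 → 232.
Rows: 725 × 20/22 = 659.09 → 659.
border pick-up: 194 × 18/17 = 205.41 → 205.

Cast on 232 stitches; work 659 rows; border pick-up 205 stitches.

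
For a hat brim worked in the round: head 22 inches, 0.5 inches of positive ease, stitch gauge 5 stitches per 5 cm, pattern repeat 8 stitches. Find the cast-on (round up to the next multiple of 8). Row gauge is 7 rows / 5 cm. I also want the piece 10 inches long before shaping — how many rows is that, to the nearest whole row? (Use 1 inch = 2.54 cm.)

Finished = 22 + 0.5 = 22.5 inches.
22.5 inches × 2.54 = 57.15 cm.
5/5 = 1 sts per cm; 57.15 × 1 = 57.15 sts.
Next multiple of 8 → 64.
10 inches = 25.40 cm; × 1.4 = 35.56 → 36 rows.

Cast on 64 stitches; work 36 rows.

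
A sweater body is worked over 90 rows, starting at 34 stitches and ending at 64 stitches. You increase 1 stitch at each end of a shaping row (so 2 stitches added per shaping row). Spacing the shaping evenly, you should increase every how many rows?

Stitches to add: |64 − 34| = 30.
Shaping rows needed: 30 / 2 = 15.
90 rows / 15 = every 6 rows.

Increase every 6th row.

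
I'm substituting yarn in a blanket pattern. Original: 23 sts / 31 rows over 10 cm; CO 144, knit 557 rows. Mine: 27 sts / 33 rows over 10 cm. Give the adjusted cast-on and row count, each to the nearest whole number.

Cast on 169 stitches; work 593 rows.

Stitches: 144 × 27/23 = 169.04 → 169.
Rows: 557 × 33/31 = 592.94 → 593.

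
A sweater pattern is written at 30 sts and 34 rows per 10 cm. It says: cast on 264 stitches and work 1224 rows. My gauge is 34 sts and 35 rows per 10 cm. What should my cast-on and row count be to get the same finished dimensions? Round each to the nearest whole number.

Stitches: 264 × 34/30 = 299.20 → 299.
Rows: 1224 × 35/34 = 1260.00 → 1260.

Cast on 299 stitches; work 1260 rows.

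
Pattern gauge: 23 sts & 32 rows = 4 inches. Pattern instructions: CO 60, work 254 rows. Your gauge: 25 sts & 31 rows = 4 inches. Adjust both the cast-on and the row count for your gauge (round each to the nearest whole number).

Cast on 65 stitches; work 246 rows.

Stitches: 60 × 25/23 = 65.22 → 65.
Rows: 254 × 31/32 = 246.06 → 246.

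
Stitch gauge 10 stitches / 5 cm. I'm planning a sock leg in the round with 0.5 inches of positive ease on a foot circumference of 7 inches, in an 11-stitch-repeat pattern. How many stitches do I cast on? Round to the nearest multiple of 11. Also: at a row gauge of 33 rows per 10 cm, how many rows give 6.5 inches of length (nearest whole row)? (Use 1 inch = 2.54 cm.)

Cast on 33 stitches; work 54 rows.

Finished = 7 + 0.5 = 7.5 inches.
7.5 inches × 2.54 = 19.05 cm.
10/5 = 2 sts per cm; 19.05 × 2 = 38.10 sts.
Nearest multiple of 11 → 33.
6.5 inches = 16.51 cm; × 3.3 = 54.48 → 54 rows.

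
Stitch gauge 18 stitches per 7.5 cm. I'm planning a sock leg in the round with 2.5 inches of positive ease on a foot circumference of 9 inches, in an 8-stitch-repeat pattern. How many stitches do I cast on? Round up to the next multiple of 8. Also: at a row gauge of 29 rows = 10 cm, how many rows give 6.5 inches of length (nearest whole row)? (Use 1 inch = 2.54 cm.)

Cast on 72 stitches; work 48 rows.

Finished = 9 + 2.5 = 11.5 inches.
11.5 inches × 2.54 = 29.21 cm.
18/7.5 = 2.4 sts per cm; 29.21 × 2.4 = 70.10 sts.
Next multiple of 8 → 72.
6.5 inches = 16.51 cm; × 2.9 = 47.88 → 48 rows.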